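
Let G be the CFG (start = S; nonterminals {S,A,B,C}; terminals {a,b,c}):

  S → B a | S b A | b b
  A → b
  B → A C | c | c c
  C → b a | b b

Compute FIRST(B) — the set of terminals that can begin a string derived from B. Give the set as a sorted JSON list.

Compute FIRST by fixpoint:
round 1:
  A via A→b: +{b}
  B via B→A C: +{b}
  B via B→c: +{c}
  C via C→b a: +{b}
  S via S→B a: +{b,c}
  S: {b,c}  A: {b}  B: {b,c}  C: {b}
round 2: (no change)
  S: {b,c}  A: {b}  B: {b,c}  C: {b}

FIRST(B) = ["b", "c"]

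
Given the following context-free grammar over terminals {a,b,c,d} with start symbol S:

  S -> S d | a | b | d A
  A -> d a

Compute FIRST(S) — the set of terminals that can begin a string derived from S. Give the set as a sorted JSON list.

FIRST sets, iterate to fixpoint:
[1]
  A via A→d a: +{d}
  S via S→a: +{a}
  S via S→b: +{b}
  S via S→d A: +{d}
  FIRST[S]={a,b,d}  FIRST[A]={d}
[2] (no change)
  FIRST[S]={a,b,d}  FIRST[A]={d}

FIRST(S) = ["a", "b", "d"]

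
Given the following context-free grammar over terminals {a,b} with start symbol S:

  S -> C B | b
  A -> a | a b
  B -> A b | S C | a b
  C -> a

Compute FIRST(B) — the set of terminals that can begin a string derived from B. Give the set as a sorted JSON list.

Compute FIRST by fixpoint:
round 1:
  A via A→a: +{a}
  B via B→A b: +{a}
  C via C→a: +{a}
  S via S→C B: +{a}
  S via S→b: +{b}
  S: {a,b}  A: {a}  B: {a}  C: {a}
round 2:
  B via B→S C: +{b}
  S: {a,b}  A: {a}  B: {a,b}  C: {a}
round 3: (no change)
  S: {a,b}  A: {a}  B: {a,b}  C: {a}

FIRST(B) = ["a", "b"]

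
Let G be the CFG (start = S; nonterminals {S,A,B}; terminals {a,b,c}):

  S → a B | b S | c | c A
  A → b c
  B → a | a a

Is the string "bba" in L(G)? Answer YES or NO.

Convert to CNF:
  S -> T0 S | T1 A | T2 B | c
  A -> T0 T1
  B -> T2 T2 | a
  T0 -> b
  T1 -> c
  T2 -> a

CYK table (by increasing span):
  [0..0]={T0}  "b"  orig:{}
  [1..1]={T0}  "b"  orig:{}
  [2..2]={B,T2}  "a"  orig:{B}
  [0..1]=∅  "bb"
  [1..2]=∅  "ba"
  [0..2]=∅  "bba"

S ∉ T[0,2] ⇒ NO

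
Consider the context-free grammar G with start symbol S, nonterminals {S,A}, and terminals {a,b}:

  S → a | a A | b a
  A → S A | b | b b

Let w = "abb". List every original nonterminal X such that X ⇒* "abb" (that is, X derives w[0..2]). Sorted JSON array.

CNF form of G:
  S -> T0 T1 | T1 A | a
  A -> S A | T0 T0 | b
  T0 -> b
  T1 -> a

CYK fill — only the sub-triangle for w[0..2]:
  cell(0,0) a: {S,T1}  orig:{S}
  cell(1,1) b: {A,T0}  orig:{A}
  cell(2,2) b: {A,T0}  orig:{A}
  cell(0,1) ab: {A,S}
  cell(1,2) bb: {A}
  cell(0,2) abb: {A,S}

Original NTs in T[0,2] deriving "abb": ["A", "S"]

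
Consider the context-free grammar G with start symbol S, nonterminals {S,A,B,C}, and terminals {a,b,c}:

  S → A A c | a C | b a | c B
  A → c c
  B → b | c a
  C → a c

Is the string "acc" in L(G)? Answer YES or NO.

CNF form of G:
  S -> A X3 | T0 B | T1 C | T2 T1
  A -> T0 T0
  B -> T0 T1 | b
  C -> T1 T0
  T0 -> c
  T1 -> a
  T2 -> b
  X3 -> A T0

CYK fill:
  cell(0,0) a: {T1}  orig:{}
  cell(1,1) c: {T0}  orig:{}
  cell(2,2) c: {T0}  orig:{}
  cell(0,1) ac: {C}
  cell(1,2) cc: {A}
  cell(0,2) acc: ∅

S ∉ T[0,2] ⇒ NO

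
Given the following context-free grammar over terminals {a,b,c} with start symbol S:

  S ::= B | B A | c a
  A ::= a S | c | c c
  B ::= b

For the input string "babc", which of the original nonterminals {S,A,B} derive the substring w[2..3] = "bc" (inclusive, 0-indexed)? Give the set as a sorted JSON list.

CNF form of G:
  S -> B A | T1 T0 | b
  A -> T0 S | T1 T1 | c
  B -> b
  T0 -> a
  T1 -> c

CYK fill — only the sub-triangle for w[2..3]:
  T[2,2] 'b' = {B,S}
  T[3,3] 'c' = {A,T1}  orig:{A}
  T[2,3] 'bc' = {S}

Original NTs in T[2,3] deriving "bc": ["S"]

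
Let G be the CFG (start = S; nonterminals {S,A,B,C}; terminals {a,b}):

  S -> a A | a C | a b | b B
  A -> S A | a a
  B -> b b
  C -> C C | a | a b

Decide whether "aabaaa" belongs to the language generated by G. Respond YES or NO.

CNF form of G:
  S -> T0 A | T0 C | T0 T1 | T1 B
  A -> S A | T0 T0
  B -> T1 T1
  C -> C C | T0 T1 | a
  T0 -> a
  T1 -> b

CYK fill:
  cell(0,0) a: {C,T0}  orig:{C}
  cell(1,1) a: {C,T0}  orig:{C}
  cell(2,2) b: {T1}  orig:{}
  cell(3,3) a: {C,T0}  orig:{C}
  cell(4,4) a: {C,T0}  orig:{C}
  cell(5,5) a: {C,T0}  orig:{C}
  cell(0,1) aa: {A,C,S}
  cell(1,2) ab: {C,S}
  cell(2,3) ba: ∅
  cell(3,4) aa: {A,C,S}
  cell(4,5) aa: {A,C,S}
  cell(0,2) aab: {C,S}
  cell(1,3) aba: {C}
  cell(2,4) baa: ∅
  cell(3,5) aaa: {C,S}
  cell(0,3) aaba: {C,S}
  cell(1,4) abaa: {A,C}
  cell(2,5) baaa: ∅
  cell(0,4) aabaa: {A,C,S}
  cell(1,5) abaaa: {C}
  cell(0,5) aabaaa: {A,C,S}

S ∈ T[0,5] ⇒ YES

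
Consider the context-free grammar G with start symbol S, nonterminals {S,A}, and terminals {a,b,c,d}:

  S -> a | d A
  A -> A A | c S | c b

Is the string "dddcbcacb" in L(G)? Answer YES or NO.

Convert to CNF:
  S -> T2 A | a
  A -> A A | T0 S | T0 T1
  T0 -> c
  T1 -> b
  T2 -> d

CYK table (by increasing span):
  [0..0]={T2}  "d"  orig:{}
  [1..1]={T2}  "d"  orig:{}
  [2..2]={T2}  "d"  orig:{}
  [3..3]={T0}  "c"  orig:{}
  [4..4]={T1}  "b"  orig:{}
  [5..5]={T0}  "c"  orig:{}
  [6..6]={S}  "a"
  [7..7]={T0}  "c"  orig:{}
  [8..8]={T1}  "b"  orig:{}
  [0..1]=∅  "dd"
  [1..2]=∅  "dd"
  [2..3]=∅  "dc"
  [3..4]={A}  "cb"
  [4..5]=∅  "bc"
  [5..6]={A}  "ca"
  [6..7]=∅  "ac"
  [7..8]={A}  "cb"
  [0..2]=∅  "ddd"
  [1..3]=∅  "ddc"
  [2..4]={S}  "dcb"
  [3..5]=∅  "cbc"
  [4..6]=∅  "bca"
  [5..7]=∅  "cac"
  [6..8]=∅  "acb"
  [0..3]=∅  "dddc"
  [1..4]=∅  "ddcb"
  [2..5]=∅  "dcbc"
  [3..6]={A}  "cbca"
  [4..7]=∅  "bcac"
  [5..8]={A}  "cacb"
  [0..4]=∅  "dddcb"
  [1..5]=∅  "ddcbc"
  [2..6]={S}  "dcbca"
  [3..7]=∅  "cbcac"
  [4..8]=∅  "bcacb"
  [0..5]=∅  "dddcbc"
  [1..6]=∅  "ddcbca"
  [2..7]=∅  "dcbcac"
  [3..8]={A}  "cbcacb"
  [0..6]=∅  "dddcbca"
  [1..7]=∅  "ddcbcac"
  [2..8]={S}  "dcbcacb"
  [0..7]=∅  "dddcbcac"
  [1..8]=∅  "ddcbcacb"
  [0..8]=∅  "dddcbcacb"

S ∉ T[0,8] ⇒ NO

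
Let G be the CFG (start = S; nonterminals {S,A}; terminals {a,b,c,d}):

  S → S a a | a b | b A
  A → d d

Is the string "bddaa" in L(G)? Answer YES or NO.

Convert to CNF:
  S -> S X3 | T1 T2 | T2 A
  A -> T0 T0
  T0 -> d
  T1 -> a
  T2 -> b
  X3 -> T1 T1

CYK fill:
  T[0,0] 'b' = {T2}  orig:{}
  T[1,1] 'd' = {T0}  orig:{}
  T[2,2] 'd' = {T0}  orig:{}
  T[3,3] 'a' = {T1}  orig:{}
  T[4,4] 'a' = {T1}  orig:{}
  T[0,1] 'bd' = ∅
  T[1,2] 'dd' = {A}
  T[2,3] 'da' = ∅
  T[3,4] 'aa' = {X3}  orig:{}
  T[0,2] 'bdd' = {S}
  T[1,3] 'dda' = ∅
  T[2,4] 'daa' = ∅
  T[0,3] 'bdda' = ∅
  T[1,4] 'ddaa' = ∅
  T[0,4] 'bddaa' = {S}

S ∈ T[0,4] ⇒ YES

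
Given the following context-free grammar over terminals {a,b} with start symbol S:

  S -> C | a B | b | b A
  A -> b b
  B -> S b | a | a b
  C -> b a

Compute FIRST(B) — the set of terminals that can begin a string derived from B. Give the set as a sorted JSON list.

FIRST iteration:
pass 1:
  A via A→b b: +{b}
  B via B→a: +{a}
  C via C→b a: +{b}
  S via S→C: +{b}
  S via S→a B: +{a}
  FIRST(S)={a,b}  FIRST(A)={b}  FIRST(B)={a}  FIRST(C)={b}
pass 2:
  B via B→S b: +{b}
  FIRST(S)={a,b}  FIRST(A)={b}  FIRST(B)={a,b}  FIRST(C)={b}
pass 3: (no change)
  FIRST(S)={a,b}  FIRST(A)={b}  FIRST(B)={a,b}  FIRST(C)={b}

FIRST(B) = ["a", "b"]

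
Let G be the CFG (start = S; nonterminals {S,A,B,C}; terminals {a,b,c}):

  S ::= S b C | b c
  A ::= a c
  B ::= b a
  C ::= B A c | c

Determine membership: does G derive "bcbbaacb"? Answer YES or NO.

Convert to CNF:
  S -> S X4 | T2 T1
  A -> T0 T1
  B -> T2 T0
  C -> B X3 | c
  T0 -> a
  T1 -> c
  T2 -> b
  X3 -> A T1
  X4 -> T2 C

CYK fill:
  cell(0,0) b: {T2}  orig:{}
  cell(1,1) c: {C,T1}  orig:{C}
  cell(2,2) b: {T2}  orig:{}
  cell(3,3) b: {T2}  orig:{}
  cell(4,4) a: {T0}  orig:{}
  cell(5,5) a: {T0}  orig:{}
  cell(6,6) c: {C,T1}  orig:{C}
  cell(7,7) b: {T2}  orig:{}
  cell(0,1) bc: {S,X4}  orig:{S}
  cell(1,2) cb: ∅
  cell(2,3) bb: ∅
  cell(3,4) ba: {B}
  cell(4,5) aa: ∅
  cell(5,6) ac: {A}
  cell(6,7) cb: ∅
  cell(0,2) bcb: ∅
  cell(1,3) cbb: ∅
  cell(2,4) bba: ∅
  cell(3,5) baa: ∅
  cell(4,6) aac: ∅
  cell(5,7) acb: ∅
  cell(0,3) bcbb: ∅
  cell(1,4) cbba: ∅
  cell(2,5) bbaa: ∅
  cell(3,6) baac: ∅
  cell(4,7) aacb: ∅
  cell(0,4) bcbba: ∅
  cell(1,5) cbbaa: ∅
  cell(2,6) bbaac: ∅
  cell(3,7) baacb: ∅
  cell(0,5) bcbbaa: ∅
  cell(1,6) cbbaac: ∅
  cell(2,7) bbaacb: ∅
  cell(0,6) bcbbaac: ∅
  cell(1,7) cbbaacb: ∅
  cell(0,7) bcbbaacb: ∅

S ∉ T[0,7] ⇒ NO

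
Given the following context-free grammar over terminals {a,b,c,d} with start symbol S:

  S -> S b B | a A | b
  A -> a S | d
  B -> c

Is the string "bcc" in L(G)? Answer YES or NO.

Convert to CNF:
  S -> S X2 | T0 A | b
  A -> T0 S | d
  B -> c
  T0 -> a
  T1 -> b
  X2 -> T1 B

CYK table (by increasing span):
  T[0,0] 'b' = {S,T1}  orig:{S}
  T[1,1] 'c' = {B}
  T[2,2] 'c' = {B}
  T[0,1] 'bc' = {X2}  orig:{}
  T[1,2] 'cc' = ∅
  T[0,2] 'bcc' = ∅

S ∉ T[0,2] ⇒ NO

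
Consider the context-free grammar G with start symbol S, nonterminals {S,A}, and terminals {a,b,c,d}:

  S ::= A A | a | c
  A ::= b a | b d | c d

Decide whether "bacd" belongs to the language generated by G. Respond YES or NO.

Convert to CNF:
  S -> A A | a | c
  A -> T0 T1 | T0 T2 | T3 T2
  T0 -> b
  T1 -> a
  T2 -> d
  T3 -> c

CYK table (by increasing span):
  cell(0,0) b: {T0}  orig:{}
  cell(1,1) a: {S,T1}  orig:{S}
  cell(2,2) c: {S,T3}  orig:{S}
  cell(3,3) d: {T2}  orig:{}
  cell(0,1) ba: {A}
  cell(1,2) ac: ∅
  cell(2,3) cd: {A}
  cell(0,2) bac: ∅
  cell(1,3) acd: ∅
  cell(0,3) bacd: {S}

S ∈ T[0,3] ⇒ YES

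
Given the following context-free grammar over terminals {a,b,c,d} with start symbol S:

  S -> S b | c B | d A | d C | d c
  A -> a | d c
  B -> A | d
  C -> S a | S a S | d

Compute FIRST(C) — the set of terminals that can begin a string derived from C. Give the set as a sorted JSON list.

FIRST iteration:
pass 1:
  A via A→a: +{a}
  A via A→d c: +{d}
  B via B→A: +{a,d}
  C via C→d: +{d}
  S via S→c B: +{c}
  S via S→d A: +{d}
  S: {c,d}  A: {a,d}  B: {a,d}  C: {d}
pass 2:
  C via C→S a: +{c}
  S: {c,d}  A: {a,d}  B: {a,d}  C: {c,d}
pass 3: (stable)
  S: {c,d}  A: {a,d}  B: {a,d}  C: {c,d}

FIRST(C) = ["c", "d"]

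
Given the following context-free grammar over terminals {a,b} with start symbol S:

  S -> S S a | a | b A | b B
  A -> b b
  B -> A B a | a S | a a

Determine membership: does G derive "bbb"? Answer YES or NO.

CNF form of G:
  S -> S X3 | T0 A | T0 B | a
  A -> T0 T0
  B -> A X2 | T1 S | T1 T1
  T0 -> b
  T1 -> a
  X2 -> B T1
  X3 -> S T1

Fill CYK table bottom-up:
  [0..0]={T0}  "b"  orig:{}
  [1..1]={T0}  "b"  orig:{}
  [2..2]={T0}  "b"  orig:{}
  [0..1]={A}  "bb"
  [1..2]={A}  "bb"
  [0..2]={S}  "bbb"

S ∈ T[0,2] ⇒ YES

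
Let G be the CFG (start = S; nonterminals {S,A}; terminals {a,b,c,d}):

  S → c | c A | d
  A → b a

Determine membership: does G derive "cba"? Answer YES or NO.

Convert to CNF:
  S -> T2 A | c | d
  A -> T0 T1
  T0 -> b
  T1 -> a
  T2 -> c

CYK fill:
  cell(0,0) c: {S,T2}  orig:{S}
  cell(1,1) b: {T0}  orig:{}
  cell(2,2) a: {T1}  orig:{}
  cell(0,1) cb: ∅
  cell(1,2) ba: {A}
  cell(0,2) cba: {S}

S ∈ T[0,2] ⇒ YES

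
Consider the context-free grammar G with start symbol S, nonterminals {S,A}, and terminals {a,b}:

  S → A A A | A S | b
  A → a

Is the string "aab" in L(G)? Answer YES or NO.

CNF form of G:
  S -> A S | A X0 | b
  A -> a
  X0 -> A A

Fill CYK table bottom-up:
  cell(0,0) a: {A}
  cell(1,1) a: {A}
  cell(2,2) b: {S}
  cell(0,1) aa: {X0}  orig:{}
  cell(1,2) ab: {S}
  cell(0,2) aab: {S}

S ∈ T[0,2] ⇒ YES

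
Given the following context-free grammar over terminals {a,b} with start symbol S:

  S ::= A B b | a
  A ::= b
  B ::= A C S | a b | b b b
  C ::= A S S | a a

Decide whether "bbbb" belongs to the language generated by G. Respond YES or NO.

Convert to CNF:
  S -> A X5 | a
  A -> b
  B -> A X2 | T0 T1 | T1 X3
  C -> A X4 | T0 T0
  T0 -> a
  T1 -> b
  X2 -> C S
  X3 -> T1 T1
  X4 -> S S
  X5 -> B T1

Fill CYK table bottom-up:
  cell(0,0) b: {A,T1}  orig:{A}
  cell(1,1) b: {A,T1}  orig:{A}
  cell(2,2) b: {A,T1}  orig:{A}
  cell(3,3) b: {A,T1}  orig:{A}
  cell(0,1) bb: {X3}  orig:{}
  cell(1,2) bb: {X3}  orig:{}
  cell(2,3) bb: {X3}  orig:{}
  cell(0,2) bbb: {B}
  cell(1,3) bbb: {B}
  cell(0,3) bbbb: {X5}  orig:{}

S ∉ T[0,3] ⇒ NO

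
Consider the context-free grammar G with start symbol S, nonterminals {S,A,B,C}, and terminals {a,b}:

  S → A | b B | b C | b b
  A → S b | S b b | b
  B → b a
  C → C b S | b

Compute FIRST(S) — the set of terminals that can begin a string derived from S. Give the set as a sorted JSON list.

Compute FIRST by fixpoint:
[1]
  A via A→b: +{b}
  B via B→b a: +{b}
  C via C→b: +{b}
  S via S→A: +{b}
  FIRST[S]={b}  FIRST[A]={b}  FIRST[B]={b}  FIRST[C]={b}
[2] (no change)
  FIRST[S]={b}  FIRST[A]={b}  FIRST[B]={b}  FIRST[C]={b}

FIRST(S) = ["b"]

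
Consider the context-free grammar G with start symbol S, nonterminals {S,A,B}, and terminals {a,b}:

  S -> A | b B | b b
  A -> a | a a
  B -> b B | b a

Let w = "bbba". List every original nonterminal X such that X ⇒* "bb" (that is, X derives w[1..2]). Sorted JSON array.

CNF form of G:
  S -> T0 T0 | T1 B | T1 T1 | a
  A -> T0 T0 | a
  B -> T1 B | T1 T0
  T0 -> a
  T1 -> b

CYK table (by increasing span) (cells [i..j] with 1 ≤ i ≤ j ≤ 2 only):
  cell(1,1) b: {T1}  orig:{}
  cell(2,2) b: {T1}  orig:{}
  cell(1,2) bb: {S}

Original NTs in T[1,2] deriving "bb": ["S"]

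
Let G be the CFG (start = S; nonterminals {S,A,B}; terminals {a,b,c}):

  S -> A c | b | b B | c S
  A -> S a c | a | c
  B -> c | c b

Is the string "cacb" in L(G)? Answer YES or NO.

CNF form of G:
  S -> A T1 | T1 S | T2 B | b
  A -> S X3 | a | c
  B -> T1 T2 | c
  T0 -> a
  T1 -> c
  T2 -> b
  X3 -> T0 T1

CYK table (by increasing span):
  [0..0]={A,B,T1}  "c"  orig:{A,B}
  [1..1]={A,T0}  "a"  orig:{A}
  [2..2]={A,B,T1}  "c"  orig:{A,B}
  [3..3]={S,T2}  "b"  orig:{S}
  [0..1]=∅  "ca"
  [1..2]={S,X3}  "ac"  orig:{S}
  [2..3]={B,S}  "cb"
  [0..2]={S}  "cac"
  [1..3]=∅  "acb"
  [0..3]=∅  "cacb"

S ∉ T[0,3] ⇒ NO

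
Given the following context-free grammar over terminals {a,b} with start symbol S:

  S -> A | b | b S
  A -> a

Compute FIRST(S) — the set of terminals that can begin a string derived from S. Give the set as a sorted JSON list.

FIRST sets, iterate to fixpoint:
pass 1:
  A via A→a: +{a}
  S via S→A: +{a}
  S via S→b: +{b}
  FIRST[S]={a,b}  FIRST[A]={a}
pass 2: done
  FIRST[S]={a,b}  FIRST[A]={a}

FIRST(S) = ["a", "b"]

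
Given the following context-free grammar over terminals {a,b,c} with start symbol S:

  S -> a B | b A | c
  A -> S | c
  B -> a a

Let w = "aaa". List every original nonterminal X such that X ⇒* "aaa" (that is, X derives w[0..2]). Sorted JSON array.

Convert to CNF:
  S -> T0 B | T1 A | c
  A -> T0 B | T1 A | c
  B -> T0 T0
  T0 -> a
  T1 -> b

Fill CYK table bottom-up, restricted to cells inside w[0..2]:
  T[0,0] 'a' = {T0}  orig:{}
  T[1,1] 'a' = {T0}  orig:{}
  T[2,2] 'a' = {T0}  orig:{}
  T[0,1] 'aa' = {B}
  T[1,2] 'aa' = {B}
  T[0,2] 'aaa' = {A,S}

Original NTs in T[0,2] deriving "aaa": ["A", "S"]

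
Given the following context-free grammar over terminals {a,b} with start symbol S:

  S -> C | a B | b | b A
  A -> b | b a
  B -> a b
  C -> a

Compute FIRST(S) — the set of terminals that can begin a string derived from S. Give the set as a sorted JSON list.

FIRST iteration:
[1]
  A via A→b: +{b}
  B via B→a b: +{a}
  C via C→a: +{a}
  S via S→C: +{a}
  S via S→b: +{b}
  S: {a,b}  A: {b}  B: {a}  C: {a}
[2] (stable)
  S: {a,b}  A: {b}  B: {a}  C: {a}

FIRST(S) = ["a", "b"]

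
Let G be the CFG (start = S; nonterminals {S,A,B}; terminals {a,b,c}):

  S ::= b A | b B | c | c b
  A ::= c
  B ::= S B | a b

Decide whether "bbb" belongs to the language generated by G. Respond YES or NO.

CNF form of G:
  S -> T1 A | T1 B | T2 T1 | c
  A -> c
  B -> S B | T0 T1
  T0 -> a
  T1 -> b
  T2 -> c

CYK fill:
  cell(0,0) b: {T1}  orig:{}
  cell(1,1) b: {T1}  orig:{}
  cell(2,2) b: {T1}  orig:{}
  cell(0,1) bb: ∅
  cell(1,2) bb: ∅
  cell(0,2) bbb: ∅

S ∉ T[0,2] ⇒ NO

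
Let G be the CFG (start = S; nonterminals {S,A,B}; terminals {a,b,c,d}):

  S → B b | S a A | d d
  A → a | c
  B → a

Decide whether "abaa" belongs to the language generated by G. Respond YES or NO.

Convert to CNF:
  S -> B T0 | S X3 | T2 T2
  A -> a | c
  B -> a
  T0 -> b
  T1 -> a
  T2 -> d
  X3 -> T1 A

CYK table (by increasing span):
  T[0,0] 'a' = {A,B,T1}  orig:{A,B}
  T[1,1] 'b' = {T0}  orig:{}
  T[2,2] 'a' = {A,B,T1}  orig:{A,B}
  T[3,3] 'a' = {A,B,T1}  orig:{A,B}
  T[0,1] 'ab' = {S}
  T[1,2] 'ba' = ∅
  T[2,3] 'aa' = {X3}  orig:{}
  T[0,2] 'aba' = ∅
  T[1,3] 'baa' = ∅
  T[0,3] 'abaa' = {S}

S ∈ T[0,3] ⇒ YES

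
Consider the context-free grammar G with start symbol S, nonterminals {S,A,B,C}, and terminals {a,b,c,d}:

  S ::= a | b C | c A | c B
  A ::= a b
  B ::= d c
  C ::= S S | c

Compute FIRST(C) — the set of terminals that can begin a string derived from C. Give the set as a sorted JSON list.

FIRST sets, iterate to fixpoint:
pass 1:
  A via A→a b: +{a}
  B via B→d c: +{d}
  C via C→c: +{c}
  S via S→a: +{a}
  S via S→b C: +{b}
  S via S→c A: +{c}
  FIRST(S)={a,b,c}  FIRST(A)={a}  FIRST(B)={d}  FIRST(C)={c}
pass 2:
  C via C→S S: +{a,b}
  FIRST(S)={a,b,c}  FIRST(A)={a}  FIRST(B)={d}  FIRST(C)={a,b,c}
pass 3: (stable)
  FIRST(S)={a,b,c}  FIRST(A)={a}  FIRST(B)={d}  FIRST(C)={a,b,c}

FIRST(C) = ["a", "b", "c"]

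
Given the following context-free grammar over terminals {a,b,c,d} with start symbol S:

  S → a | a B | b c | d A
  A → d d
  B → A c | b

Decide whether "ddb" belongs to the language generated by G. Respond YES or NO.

Convert to CNF:
  S -> T0 A | T2 B | T3 T1 | a
  A -> T0 T0
  B -> A T1 | b
  T0 -> d
  T1 -> c
  T2 -> a
  T3 -> b

Fill CYK table bottom-up:
  T[0,0] 'd' = {T0}  orig:{}
  T[1,1] 'd' = {T0}  orig:{}
  T[2,2] 'b' = {B,T3}  orig:{B}
  T[0,1] 'dd' = {A}
  T[1,2] 'db' = ∅
  T[0,2] 'ddb' = ∅

S ∉ T[0,2] ⇒ NO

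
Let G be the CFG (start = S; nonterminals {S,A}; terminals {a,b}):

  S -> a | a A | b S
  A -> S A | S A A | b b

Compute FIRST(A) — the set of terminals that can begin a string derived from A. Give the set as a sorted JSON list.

FIRST iteration:
pass 1:
  A via A→b b: +{b}
  S via S→a: +{a}
  S via S→b S: +{b}
  S: {a,b}  A: {b}
pass 2:
  A via A→S A: +{a}
  S: {a,b}  A: {a,b}
pass 3: done
  S: {a,b}  A: {a,b}

FIRST(A) = ["a", "b"]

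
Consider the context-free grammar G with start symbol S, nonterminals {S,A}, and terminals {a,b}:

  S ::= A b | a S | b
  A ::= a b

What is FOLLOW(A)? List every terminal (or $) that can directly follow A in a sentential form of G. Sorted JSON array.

FIRST sets, iterate to fixpoint:
round 1:
  A via A→a b: +{a}
  S via S→A b: +{a}
  S via S→b: +{b}
  S: {a,b}  A: {a}
round 2: (no change)
  S: {a,b}  A: {a}

FOLLOW sets:
seed FOLLOW(S) with $
[1]
  S→A b: FOLLOW(A) ⊇ FIRST(b) = {b}; new: +{b}
  FOLLOW(S)={$}  FOLLOW(A)={b}
[2] (stable)
  FOLLOW(S)={$}  FOLLOW(A)={b}

FOLLOW(A) = ["b"]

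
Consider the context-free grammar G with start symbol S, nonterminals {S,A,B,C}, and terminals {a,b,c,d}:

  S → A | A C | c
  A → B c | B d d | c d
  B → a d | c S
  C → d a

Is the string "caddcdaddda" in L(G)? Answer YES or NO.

Convert to CNF:
  S -> A C | B T0 | B X4 | T0 T1 | c
  A -> B T0 | B X3 | T0 T1
  B -> T0 S | T2 T1
  C -> T1 T2
  T0 -> c
  T1 -> d
  T2 -> a
  X3 -> T1 T1
  X4 -> T1 T1

CYK table (by increasing span):
  [0..0]={S,T0}  "c"  orig:{S}
  [1..1]={T2}  "a"  orig:{}
  [2..2]={T1}  "d"  orig:{}
  [3..3]={T1}  "d"  orig:{}
  [4..4]={S,T0}  "c"  orig:{S}
  [5..5]={T1}  "d"  orig:{}
  [6..6]={T2}  "a"  orig:{}
  [7..7]={T1}  "d"  orig:{}
  [8..8]={T1}  "d"  orig:{}
  [9..9]={T1}  "d"  orig:{}
  [10..10]={T2}  "a"  orig:{}
  [0..1]=∅  "ca"
  [1..2]={B}  "ad"
  [2..3]={X3,X4}  "dd"  orig:{}
  [3..4]=∅  "dc"
  [4..5]={A,S}  "cd"
  [5..6]={C}  "da"
  [6..7]={B}  "ad"
  [7..8]={X3,X4}  "dd"  orig:{}
  [8..9]={X3,X4}  "dd"  orig:{}
  [9..10]={C}  "da"
  [0..2]=∅  "cad"
  [1..3]=∅  "add"
  [2..4]=∅  "ddc"
  [3..5]=∅  "dcd"
  [4..6]=∅  "cda"
  [5..7]=∅  "dad"
  [6..8]=∅  "add"
  [7..9]=∅  "ddd"
  [8..10]=∅  "dda"
  [0..3]=∅  "cadd"
  [1..4]=∅  "addc"
  [2..5]=∅  "ddcd"
  [3..6]=∅  "dcda"
  [4..7]=∅  "cdad"
  [5..8]=∅  "dadd"
  [6..9]={A,S}  "addd"
  [7..10]=∅  "ddda"
  [0..4]=∅  "caddc"
  [1..5]=∅  "addcd"
  [2..6]=∅  "ddcda"
  [3..7]=∅  "dcdad"
  [4..8]=∅  "cdadd"
  [5..9]=∅  "daddd"
  [6..10]=∅  "addda"
  [0..5]=∅  "caddcd"
  [1..6]=∅  "addcda"
  [2..7]=∅  "ddcdad"
  [3..8]=∅  "dcdadd"
  [4..9]=∅  "cdaddd"
  [5..10]=∅  "daddda"
  [0..6]=∅  "caddcda"
  [1..7]=∅  "addcdad"
  [2..8]=∅  "ddcdadd"
  [3..9]=∅  "dcdaddd"
  [4..10]=∅  "cdaddda"
  [0..7]=∅  "caddcdad"
  [1..8]=∅  "addcdadd"
  [2..9]=∅  "ddcdaddd"
  [3..10]=∅  "dcdaddda"
  [0..8]=∅  "caddcdadd"
  [1..9]=∅  "addcdaddd"
  [2..10]=∅  "ddcdaddda"
  [0..9]=∅  "caddcdaddd"
  [1..10]=∅  "addcdaddda"
  [0..10]=∅  "caddcdaddda"

S ∉ T[0,10] ⇒ NO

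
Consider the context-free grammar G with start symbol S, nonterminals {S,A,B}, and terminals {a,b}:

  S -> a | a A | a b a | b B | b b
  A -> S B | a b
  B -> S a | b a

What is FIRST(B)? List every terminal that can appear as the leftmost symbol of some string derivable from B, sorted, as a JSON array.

Compute FIRST by fixpoint:
round 1:
  A via A→a b: +{a}
  B via B→b a: +{b}
  S via S→a: +{a}
  S via S→b B: +{b}
  FIRST(S)={a,b}  FIRST(A)={a}  FIRST(B)={b}
round 2:
  A via A→S B: +{b}
  B via B→S a: +{a}
  FIRST(S)={a,b}  FIRST(A)={a,b}  FIRST(B)={a,b}
round 3: (no change)
  FIRST(S)={a,b}  FIRST(A)={a,b}  FIRST(B)={a,b}

FIRST(B) = ["a", "b"]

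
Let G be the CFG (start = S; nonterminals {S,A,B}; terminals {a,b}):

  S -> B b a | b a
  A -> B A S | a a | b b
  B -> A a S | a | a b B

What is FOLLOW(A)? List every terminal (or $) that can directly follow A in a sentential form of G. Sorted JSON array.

FIRST iteration:
pass 1:
  A via A→a a: +{a}
  A via A→b b: +{b}
  B via B→A a S: +{a,b}
  S via S→B b a: +{a,b}
  S: {a,b}  A: {a,b}  B: {a,b}
pass 2: done
  S: {a,b}  A: {a,b}  B: {a,b}

Compute FOLLOW by fixpoint:
FOLLOW(S) := {$}
[1]
  A→B A S: FOLLOW(B) ⊇ FIRST(A) = {a,b}; new: +{a,b}
  A→B A S: FOLLOW(A) ⊇ FIRST(S) = {a,b}; new: +{a,b}
  A→B A S: FOLLOW(S) ⊇ FOLLOW(A) ⊇ {a,b}; new: +{a,b}
  FOLLOW(S)={$,a,b}  FOLLOW(A)={a,b}  FOLLOW(B)={a,b}
[2] (no change)
  FOLLOW(S)={$,a,b}  FOLLOW(A)={a,b}  FOLLOW(B)={a,b}

FOLLOW(A) = ["a", "b"]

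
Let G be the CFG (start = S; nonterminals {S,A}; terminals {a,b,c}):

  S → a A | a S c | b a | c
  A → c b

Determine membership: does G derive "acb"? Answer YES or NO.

CNF form of G:
  S -> T1 T2 | T2 A | T2 X3 | c
  A -> T0 T1
  T0 -> c
  T1 -> b
  T2 -> a
  X3 -> S T0

CYK fill:
  [0..0]={T2}  "a"  orig:{}
  [1..1]={S,T0}  "c"  orig:{S}
  [2..2]={T1}  "b"  orig:{}
  [0..1]=∅  "ac"
  [1..2]={A}  "cb"
  [0..2]={S}  "acb"

S ∈ T[0,2] ⇒ YES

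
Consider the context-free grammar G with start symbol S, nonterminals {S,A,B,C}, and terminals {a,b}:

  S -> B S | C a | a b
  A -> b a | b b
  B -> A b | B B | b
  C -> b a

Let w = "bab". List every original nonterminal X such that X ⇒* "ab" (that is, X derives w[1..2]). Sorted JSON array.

CNF form of G:
  S -> B S | C T1 | T1 T0
  A -> T0 T0 | T0 T1
  B -> A T0 | B B | b
  C -> T0 T1
  T0 -> b
  T1 -> a

CYK table (by increasing span) (cells [i..j] with 1 ≤ i ≤ j ≤ 2 only):
  [1..1]={T1}  "a"  orig:{}
  [2..2]={B,T0}  "b"  orig:{B}
  [1..2]={S}  "ab"

Original NTs in T[1,2] deriving "ab": ["S"]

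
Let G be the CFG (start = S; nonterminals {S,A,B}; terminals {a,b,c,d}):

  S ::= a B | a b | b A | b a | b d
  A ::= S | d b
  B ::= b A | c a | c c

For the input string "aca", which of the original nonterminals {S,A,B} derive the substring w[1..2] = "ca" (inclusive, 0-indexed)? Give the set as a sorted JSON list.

Convert to CNF:
  S -> T0 B | T0 T1 | T1 A | T1 T0 | T1 T2
  A -> T0 B | T0 T1 | T1 A | T1 T0 | T1 T2 | T2 T1
  B -> T1 A | T3 T0 | T3 T3
  T0 -> a
  T1 -> b
  T2 -> d
  T3 -> c

Fill CYK table bottom-up, restricted to cells inside w[1..2]:
  [1..1]={T3}  "c"  orig:{}
  [2..2]={T0}  "a"  orig:{}
  [1..2]={B}  "ca"

Original NTs in T[1,2] deriving "ca": ["B"]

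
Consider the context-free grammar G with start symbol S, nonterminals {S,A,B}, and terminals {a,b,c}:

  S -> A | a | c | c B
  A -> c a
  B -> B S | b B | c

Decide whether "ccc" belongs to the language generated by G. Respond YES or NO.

CNF form of G:
  S -> T0 B | T0 T1 | a | c
  A -> T0 T1
  B -> B S | T2 B | c
  T0 -> c
  T1 -> a
  T2 -> b

CYK table (by increasing span):
  cell(0,0) c: {B,S,T0}  orig:{B,S}
  cell(1,1) c: {B,S,T0}  orig:{B,S}
  cell(2,2) c: {B,S,T0}  orig:{B,S}
  cell(0,1) cc: {B,S}
  cell(1,2) cc: {B,S}
  cell(0,2) ccc: {B,S}

S ∈ T[0,2] ⇒ YES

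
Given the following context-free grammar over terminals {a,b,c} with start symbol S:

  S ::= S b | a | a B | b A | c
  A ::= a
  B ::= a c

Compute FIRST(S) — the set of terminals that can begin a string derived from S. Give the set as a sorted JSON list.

FIRST iteration:
[1]
  A via A→a: +{a}
  B via B→a c: +{a}
  S via S→a: +{a}
  S via S→b A: +{b}
  S via S→c: +{c}
  S: {a,b,c}  A: {a}  B: {a}
[2] — fixpoint
  S: {a,b,c}  A: {a}  B: {a}

FIRST(S) = ["a", "b", "c"]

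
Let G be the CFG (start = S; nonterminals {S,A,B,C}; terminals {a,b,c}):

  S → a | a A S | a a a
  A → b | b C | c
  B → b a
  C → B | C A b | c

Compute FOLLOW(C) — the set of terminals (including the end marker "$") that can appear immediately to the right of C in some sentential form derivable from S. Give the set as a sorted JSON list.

Compute FIRST by fixpoint:
[1]
  A via A→b: +{b}
  A via A→c: +{c}
  B via B→b a: +{b}
  C via C→B: +{b}
  C via C→c: +{c}
  S via S→a: +{a}
  S: {a}  A: {b,c}  B: {b}  C: {b,c}
[2] (stable)
  S: {a}  A: {b,c}  B: {b}  C: {b,c}

Compute FOLLOW by fixpoint:
initialize: $ ∈ FOLLOW(S)
pass 1:
  C→C A b: FOLLOW(C) ⊇ FIRST(A) = {b,c}; new: +{b,c}
  C→C A b: FOLLOW(A) ⊇ FIRST(b) = {b}; new: +{b}
  S→a A S: FOLLOW(A) ⊇ FIRST(S) = {a}; new: +{a}
  FOLLOW(S)={$}  FOLLOW(A)={a,b}  FOLLOW(B)={}  FOLLOW(C)={b,c}
pass 2:
  A→b C: FOLLOW(C) ⊇ FOLLOW(A) ⊇ {a,b}; new: +{a}
  C→B: FOLLOW(B) ⊇ FOLLOW(C) ⊇ {a,b,c}; new: +{a,b,c}
  FOLLOW(S)={$}  FOLLOW(A)={a,b}  FOLLOW(B)={a,b,c}  FOLLOW(C)={a,b,c}
pass 3: — fixpoint
  FOLLOW(S)={$}  FOLLOW(A)={a,b}  FOLLOW(B)={a,b,c}  FOLLOW(C)={a,b,c}

FOLLOW(C) = ["a", "b", "c"]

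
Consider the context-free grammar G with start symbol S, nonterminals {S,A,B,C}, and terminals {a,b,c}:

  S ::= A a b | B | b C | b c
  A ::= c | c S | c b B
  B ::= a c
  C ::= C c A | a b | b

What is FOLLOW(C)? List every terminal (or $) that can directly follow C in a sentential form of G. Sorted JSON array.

FIRST sets, iterate to fixpoint:
pass 1:
  A via A→c: +{c}
  B via B→a c: +{a}
  C via C→a b: +{a}
  C via C→b: +{b}
  S via S→A a b: +{c}
  S via S→B: +{a}
  S via S→b C: +{b}
  FIRST[S]={a,b,c}  FIRST[A]={c}  FIRST[B]={a}  FIRST[C]={a,b}
pass 2: (stable)
  FIRST[S]={a,b,c}  FIRST[A]={c}  FIRST[B]={a}  FIRST[C]={a,b}

FOLLOW iteration:
FOLLOW(S) := {$}
iter 1:
  C→C c A: FOLLOW(C) ⊇ FIRST(c) = {c}; new: +{c}
  C→C c A: FOLLOW(A) ⊇ FOLLOW(C) ⊇ {c}; new: +{c}
  S→A a b: FOLLOW(A) ⊇ FIRST(a) = {a}; new: +{a}
  S→B: FOLLOW(B) ⊇ FOLLOW(S) ⊇ {$}; new: +{$}
  S→b C: FOLLOW(C) ⊇ FOLLOW(S) ⊇ {$}; new: +{$}
  S: {$}  A: {a,c}  B: {$}  C: {$,c}
iter 2:
  A→c S: FOLLOW(S) ⊇ FOLLOW(A) ⊇ {a,c}; new: +{a,c}
  A→c b B: FOLLOW(B) ⊇ FOLLOW(A) ⊇ {a,c}; new: +{a,c}
  C→C c A: FOLLOW(A) ⊇ FOLLOW(C) ⊇ {$,c}; new: +{$}
  S→b C: FOLLOW(C) ⊇ FOLLOW(S) ⊇ {$,a,c}; new: +{a}
  S: {$,a,c}  A: {$,a,c}  B: {$,a,c}  C: {$,a,c}
iter 3: (no change)
  S: {$,a,c}  A: {$,a,c}  B: {$,a,c}  C: {$,a,c}

FOLLOW(C) = ["$", "a", "c"]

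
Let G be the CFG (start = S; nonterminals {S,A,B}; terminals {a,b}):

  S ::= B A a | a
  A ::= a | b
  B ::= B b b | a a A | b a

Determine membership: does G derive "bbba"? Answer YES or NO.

Convert to CNF:
  S -> B X4 | a
  A -> a | b
  B -> B X2 | T0 T1 | T1 X3
  T0 -> b
  T1 -> a
  X2 -> T0 T0
  X3 -> T1 A
  X4 -> A T1

CYK table (by increasing span):
  [0..0]={A,T0}  "b"  orig:{A}
  [1..1]={A,T0}  "b"  orig:{A}
  [2..2]={A,T0}  "b"  orig:{A}
  [3..3]={A,S,T1}  "a"  orig:{A,S}
  [0..1]={X2}  "bb"  orig:{}
  [1..2]={X2}  "bb"  orig:{}
  [2..3]={B,X4}  "ba"  orig:{B}
  [0..2]=∅  "bbb"
  [1..3]=∅  "bba"
  [0..3]=∅  "bbba"

S ∉ T[0,3] ⇒ NO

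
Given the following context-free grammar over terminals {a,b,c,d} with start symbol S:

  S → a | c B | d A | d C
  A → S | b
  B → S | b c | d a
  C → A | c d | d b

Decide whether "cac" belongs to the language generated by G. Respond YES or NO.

Convert to CNF:
  S -> T0 B | T1 A | T1 C | a
  A -> T0 B | T1 A | T1 C | a | b
  B -> T0 B | T1 A | T1 C | T1 T3 | T2 T0 | a
  C -> T0 B | T0 T1 | T1 A | T1 C | T1 T2 | a | b
  T0 -> c
  T1 -> d
  T2 -> b
  T3 -> a

CYK table (by increasing span):
  cell(0,0) c: {T0}  orig:{}
  cell(1,1) a: {A,B,C,S,T3}  orig:{A,B,C,S}
  cell(2,2) c: {T0}  orig:{}
  cell(0,1) ca: {A,B,C,S}
  cell(1,2) ac: ∅
  cell(0,2) cac: ∅

S ∉ T[0,2] ⇒ NO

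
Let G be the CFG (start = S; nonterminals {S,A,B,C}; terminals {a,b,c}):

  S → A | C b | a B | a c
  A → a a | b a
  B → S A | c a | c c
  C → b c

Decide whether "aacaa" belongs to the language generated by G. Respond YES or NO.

Convert to CNF:
  S -> C T1 | T0 B | T0 T0 | T0 T2 | T1 T0
  A -> T0 T0 | T1 T0
  B -> S A | T2 T0 | T2 T2
  C -> T1 T2
  T0 -> a
  T1 -> b
  T2 -> c

CYK table (by increasing span):
  cell(0,0) a: {T0}  orig:{}
  cell(1,1) a: {T0}  orig:{}
  cell(2,2) c: {T2}  orig:{}
  cell(3,3) a: {T0}  orig:{}
  cell(4,4) a: {T0}  orig:{}
  cell(0,1) aa: {A,S}
  cell(1,2) ac: {S}
  cell(2,3) ca: {B}
  cell(3,4) aa: {A,S}
  cell(0,2) aac: ∅
  cell(1,3) aca: {S}
  cell(2,4) caa: ∅
  cell(0,3) aaca: ∅
  cell(1,4) acaa: {B}
  cell(0,4) aacaa: {S}

S ∈ T[0,4] ⇒ YES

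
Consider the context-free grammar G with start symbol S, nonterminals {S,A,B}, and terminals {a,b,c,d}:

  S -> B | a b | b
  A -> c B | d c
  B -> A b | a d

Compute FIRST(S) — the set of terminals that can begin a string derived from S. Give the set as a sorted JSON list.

FIRST sets, iterate to fixpoint:
iter 1:
  A via A→c B: +{c}
  A via A→d c: +{d}
  B via B→A b: +{c,d}
  B via B→a d: +{a}
  S via S→B: +{a,c,d}
  S via S→b: +{b}
  FIRST[S]={a,b,c,d}  FIRST[A]={c,d}  FIRST[B]={a,c,d}
iter 2: (no change)
  FIRST[S]={a,b,c,d}  FIRST[A]={c,d}  FIRST[B]={a,c,d}

FIRST(S) = ["a", "b", "c", "d"]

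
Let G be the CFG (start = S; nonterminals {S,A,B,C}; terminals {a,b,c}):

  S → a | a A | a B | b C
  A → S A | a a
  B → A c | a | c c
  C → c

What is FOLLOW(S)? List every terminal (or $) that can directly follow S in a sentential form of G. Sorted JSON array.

FIRST sets, iterate to fixpoint:
iter 1:
  A via A→a a: +{a}
  B via B→A c: +{a}
  B via B→c c: +{c}
  C via C→c: +{c}
  S via S→a: +{a}
  S via S→b C: +{b}
  FIRST[S]={a,b}  FIRST[A]={a}  FIRST[B]={a,c}  FIRST[C]={c}
iter 2:
  A via A→S A: +{b}
  B via B→A c: +{b}
  FIRST[S]={a,b}  FIRST[A]={a,b}  FIRST[B]={a,b,c}  FIRST[C]={c}
iter 3: — fixpoint
  FIRST[S]={a,b}  FIRST[A]={a,b}  FIRST[B]={a,b,c}  FIRST[C]={c}

FOLLOW iteration:
FOLLOW(S) := {$}
[1]
  A→S A: FOLLOW(S) ⊇ FIRST(A) = {a,b}; new: +{a,b}
  B→A c: FOLLOW(A) ⊇ FIRST(c) = {c}; new: +{c}
  S→a A: FOLLOW(A) ⊇ FOLLOW(S) ⊇ {$,a,b}; new: +{$,a,b}
  S→a B: FOLLOW(B) ⊇ FOLLOW(S) ⊇ {$,a,b}; new: +{$,a,b}
  S→b C: FOLLOW(C) ⊇ FOLLOW(S) ⊇ {$,a,b}; new: +{$,a,b}
  FOLLOW[S]={$,a,b}  FOLLOW[A]={$,a,b,c}  FOLLOW[B]={$,a,b}  FOLLOW[C]={$,a,b}
[2] done
  FOLLOW[S]={$,a,b}  FOLLOW[A]={$,a,b,c}  FOLLOW[B]={$,a,b}  FOLLOW[C]={$,a,b}

FOLLOW(S) = ["$", "a", "b"]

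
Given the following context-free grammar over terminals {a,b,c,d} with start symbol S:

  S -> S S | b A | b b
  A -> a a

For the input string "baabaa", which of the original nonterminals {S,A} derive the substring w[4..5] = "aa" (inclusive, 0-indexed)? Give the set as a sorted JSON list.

Convert to CNF:
  S -> S S | T1 A | T1 T1
  A -> T0 T0
  T0 -> a
  T1 -> b

Fill CYK table bottom-up — only the sub-triangle for w[4..5]:
  cell(4,4) a: {T0}  orig:{}
  cell(5,5) a: {T0}  orig:{}
  cell(4,5) aa: {A}

Original NTs in T[4,5] deriving "aa": ["A"]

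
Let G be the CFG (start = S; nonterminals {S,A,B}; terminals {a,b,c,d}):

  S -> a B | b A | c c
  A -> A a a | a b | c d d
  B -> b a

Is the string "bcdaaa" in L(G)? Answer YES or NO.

CNF form of G:
  S -> T0 B | T1 A | T2 T2
  A -> A X4 | T0 T1 | T2 X5
  B -> T1 T0
  T0 -> a
  T1 -> b
  T2 -> c
  T3 -> d
  X4 -> T0 T0
  X5 -> T3 T3

Fill CYK table bottom-up:
  cell(0,0) b: {T1}  orig:{}
  cell(1,1) c: {T2}  orig:{}
  cell(2,2) d: {T3}  orig:{}
  cell(3,3) a: {T0}  orig:{}
  cell(4,4) a: {T0}  orig:{}
  cell(5,5) a: {T0}  orig:{}
  cell(0,1) bc: ∅
  cell(1,2) cd: ∅
  cell(2,3) da: ∅
  cell(3,4) aa: {X4}  orig:{}
  cell(4,5) aa: {X4}  orig:{}
  cell(0,2) bcd: ∅
  cell(1,3) cda: ∅
  cell(2,4) daa: ∅
  cell(3,5) aaa: ∅
  cell(0,3) bcda: ∅
  cell(1,4) cdaa: ∅
  cell(2,5) daaa: ∅
  cell(0,4) bcdaa: ∅
  cell(1,5) cdaaa: ∅
  cell(0,5) bcdaaa: ∅

S ∉ T[0,5] ⇒ NO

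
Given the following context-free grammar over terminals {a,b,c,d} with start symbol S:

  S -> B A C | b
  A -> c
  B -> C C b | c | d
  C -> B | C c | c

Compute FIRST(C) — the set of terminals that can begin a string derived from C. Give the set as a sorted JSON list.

Compute FIRST by fixpoint:
iter 1:
  A via A→c: +{c}
  B via B→c: +{c}
  B via B→d: +{d}
  C via C→B: +{c,d}
  S via S→B A C: +{c,d}
  S via S→b: +{b}
  FIRST[S]={b,c,d}  FIRST[A]={c}  FIRST[B]={c,d}  FIRST[C]={c,d}
iter 2: (no change)
  FIRST[S]={b,c,d}  FIRST[A]={c}  FIRST[B]={c,d}  FIRST[C]={c,d}

FIRST(C) = ["c", "d"]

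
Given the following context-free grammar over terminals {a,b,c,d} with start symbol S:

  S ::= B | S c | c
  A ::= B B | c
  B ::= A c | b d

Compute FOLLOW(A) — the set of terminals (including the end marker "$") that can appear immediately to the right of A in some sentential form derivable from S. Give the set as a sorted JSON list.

FIRST iteration:
iter 1:
  A via A→c: +{c}
  B via B→A c: +{c}
  B via B→b d: +{b}
  S via S→B: +{b,c}
  S: {b,c}  A: {c}  B: {b,c}
iter 2:
  A via A→B B: +{b}
  S: {b,c}  A: {b,c}  B: {b,c}
iter 3: done
  S: {b,c}  A: {b,c}  B: {b,c}

FOLLOW iteration:
FOLLOW(S) := {$}
[1]
  A→B B: FOLLOW(B) ⊇ FIRST(B) = {b,c}; new: +{b,c}
  B→A c: FOLLOW(A) ⊇ FIRST(c) = {c}; new: +{c}
  S→B: FOLLOW(B) ⊇ FOLLOW(S) ⊇ {$}; new: +{$}
  S→S c: FOLLOW(S) ⊇ FIRST(c) = {c}; new: +{c}
  FOLLOW[S]={$,c}  FOLLOW[A]={c}  FOLLOW[B]={$,b,c}
[2] (no change)
  FOLLOW[S]={$,c}  FOLLOW[A]={c}  FOLLOW[B]={$,b,c}

FOLLOW(A) = ["c"]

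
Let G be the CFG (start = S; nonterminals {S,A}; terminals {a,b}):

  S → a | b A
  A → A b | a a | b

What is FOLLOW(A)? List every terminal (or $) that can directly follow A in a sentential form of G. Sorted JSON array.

Compute FIRST by fixpoint:
[1]
  A via A→a a: +{a}
  A via A→b: +{b}
  S via S→a: +{a}
  S via S→b A: +{b}
  FIRST[S]={a,b}  FIRST[A]={a,b}
[2] — fixpoint
  FIRST[S]={a,b}  FIRST[A]={a,b}

Compute FOLLOW by fixpoint:
initialize: $ ∈ FOLLOW(S)
[1]
  A→A b: FOLLOW(A) ⊇ FIRST(b) = {b}; new: +{b}
  S→b A: FOLLOW(A) ⊇ FOLLOW(S) ⊇ {$}; new: +{$}
  FOLLOW[S]={$}  FOLLOW[A]={$,b}
[2] — fixpoint
  FOLLOW[S]={$}  FOLLOW[A]={$,b}

FOLLOW(A) = ["$", "b"]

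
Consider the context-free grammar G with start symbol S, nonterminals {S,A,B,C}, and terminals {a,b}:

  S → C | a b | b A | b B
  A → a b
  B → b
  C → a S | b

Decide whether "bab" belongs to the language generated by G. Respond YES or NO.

CNF form of G:
  S -> T0 S | T0 T1 | T1 A | T1 B | b
  A -> T0 T1
  B -> b
  C -> T0 S | b
  T0 -> a
  T1 -> b

CYK fill:
  cell(0,0) b: {B,C,S,T1}  orig:{B,C,S}
  cell(1,1) a: {T0}  orig:{}
  cell(2,2) b: {B,C,S,T1}  orig:{B,C,S}
  cell(0,1) ba: ∅
  cell(1,2) ab: {A,C,S}
  cell(0,2) bab: {S}

S ∈ T[0,2] ⇒ YES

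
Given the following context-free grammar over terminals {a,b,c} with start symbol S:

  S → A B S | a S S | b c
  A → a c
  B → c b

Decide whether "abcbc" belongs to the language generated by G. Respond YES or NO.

CNF form of G:
  S -> A X3 | T0 X4 | T2 T1
  A -> T0 T1
  B -> T1 T2
  T0 -> a
  T1 -> c
  T2 -> b
  X3 -> B S
  X4 -> S S

CYK fill:
  [0..0]={T0}  "a"  orig:{}
  [1..1]={T2}  "b"  orig:{}
  [2..2]={T1}  "c"  orig:{}
  [3..3]={T2}  "b"  orig:{}
  [4..4]={T1}  "c"  orig:{}
  [0..1]=∅  "ab"
  [1..2]={S}  "bc"
  [2..3]={B}  "cb"
  [3..4]={S}  "bc"
  [0..2]=∅  "abc"
  [1..3]=∅  "bcb"
  [2..4]=∅  "cbc"
  [0..3]=∅  "abcb"
  [1..4]={X4}  "bcbc"  orig:{}
  [0..4]={S}  "abcbc"

S ∈ T[0,4] ⇒ YES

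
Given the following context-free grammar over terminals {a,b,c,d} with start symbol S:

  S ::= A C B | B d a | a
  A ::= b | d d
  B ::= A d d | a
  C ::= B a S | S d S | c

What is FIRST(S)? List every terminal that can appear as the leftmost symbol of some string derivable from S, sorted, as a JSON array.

FIRST sets, iterate to fixpoint:
iter 1:
  A via A→b: +{b}
  A via A→d d: +{d}
  B via B→A d d: +{b,d}
  B via B→a: +{a}
  C via C→B a S: +{a,b,d}
  C via C→c: +{c}
  S via S→A C B: +{b,d}
  S via S→B d a: +{a}
  S: {a,b,d}  A: {b,d}  B: {a,b,d}  C: {a,b,c,d}
iter 2: — fixpoint
  S: {a,b,d}  A: {b,d}  B: {a,b,d}  C: {a,b,c,d}

FIRST(S) = ["a", "b", "d"]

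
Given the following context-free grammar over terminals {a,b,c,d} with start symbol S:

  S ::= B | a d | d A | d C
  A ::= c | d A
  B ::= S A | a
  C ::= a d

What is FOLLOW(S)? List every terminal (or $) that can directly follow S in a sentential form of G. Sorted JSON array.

Compute FIRST by fixpoint:
[1]
  A via A→c: +{c}
  A via A→d A: +{d}
  B via B→a: +{a}
  C via C→a d: +{a}
  S via S→B: +{a}
  S via S→d A: +{d}
  FIRST(S)={a,d}  FIRST(A)={c,d}  FIRST(B)={a}  FIRST(C)={a}
[2]
  B via B→S A: +{d}
  FIRST(S)={a,d}  FIRST(A)={c,d}  FIRST(B)={a,d}  FIRST(C)={a}
[3] (no change)
  FIRST(S)={a,d}  FIRST(A)={c,d}  FIRST(B)={a,d}  FIRST(C)={a}

FOLLOW sets:
FOLLOW(S) := {$}
pass 1:
  B→S A: FOLLOW(S) ⊇ FIRST(A) = {c,d}; new: +{c,d}
  S→B: FOLLOW(B) ⊇ FOLLOW(S) ⊇ {$,c,d}; new: +{$,c,d}
  S→d A: FOLLOW(A) ⊇ FOLLOW(S) ⊇ {$,c,d}; new: +{$,c,d}
  S→d C: FOLLOW(C) ⊇ FOLLOW(S) ⊇ {$,c,d}; new: +{$,c,d}
  FOLLOW[S]={$,c,d}  FOLLOW[A]={$,c,d}  FOLLOW[B]={$,c,d}  FOLLOW[C]={$,c,d}
pass 2: (stable)
  FOLLOW[S]={$,c,d}  FOLLOW[A]={$,c,d}  FOLLOW[B]={$,c,d}  FOLLOW[C]={$,c,d}

FOLLOW(S) = ["$", "c", "d"]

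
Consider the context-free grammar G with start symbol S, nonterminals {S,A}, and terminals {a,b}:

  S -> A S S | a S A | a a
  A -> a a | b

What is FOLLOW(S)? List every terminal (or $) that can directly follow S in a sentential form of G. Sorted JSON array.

Compute FIRST by fixpoint:
iter 1:
  A via A→a a: +{a}
  A via A→b: +{b}
  S via S→A S S: +{a,b}
  S: {a,b}  A: {a,b}
iter 2: done
  S: {a,b}  A: {a,b}

FOLLOW sets:
seed FOLLOW(S) with $
[1]
  S→A S S: FOLLOW(A) ⊇ FIRST(S) = {a,b}; new: +{a,b}
  S→A S S: FOLLOW(S) ⊇ FIRST(S) = {a,b}; new: +{a,b}
  S→a S A: FOLLOW(A) ⊇ FOLLOW(S) ⊇ {$,a,b}; new: +{$}
  S: {$,a,b}  A: {$,a,b}
[2] — fixpoint
  S: {$,a,b}  A: {$,a,b}

FOLLOW(S) = ["$", "a", "b"]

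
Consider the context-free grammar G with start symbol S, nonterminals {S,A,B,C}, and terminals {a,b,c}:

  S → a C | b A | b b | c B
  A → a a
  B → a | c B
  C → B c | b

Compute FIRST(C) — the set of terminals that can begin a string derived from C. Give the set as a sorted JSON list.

FIRST sets, iterate to fixpoint:
round 1:
  A via A→a a: +{a}
  B via B→a: +{a}
  B via B→c B: +{c}
  C via C→B c: +{a,c}
  C via C→b: +{b}
  S via S→a C: +{a}
  S via S→b A: +{b}
  S via S→c B: +{c}
  FIRST(S)={a,b,c}  FIRST(A)={a}  FIRST(B)={a,c}  FIRST(C)={a,b,c}
round 2: — fixpoint
  FIRST(S)={a,b,c}  FIRST(A)={a}  FIRST(B)={a,c}  FIRST(C)={a,b,c}

FIRST(C) = ["a", "b", "c"]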